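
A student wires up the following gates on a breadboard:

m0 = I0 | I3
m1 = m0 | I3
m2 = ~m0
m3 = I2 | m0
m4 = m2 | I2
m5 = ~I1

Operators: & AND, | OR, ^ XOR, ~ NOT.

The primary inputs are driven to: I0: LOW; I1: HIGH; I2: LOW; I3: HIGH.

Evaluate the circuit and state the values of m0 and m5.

m0 = I0 OR I3 = LOW OR HIGH = HIGH
m5 = NOT I1 = NOT HIGH = LOW

m0 = HIGH  m5 = LOW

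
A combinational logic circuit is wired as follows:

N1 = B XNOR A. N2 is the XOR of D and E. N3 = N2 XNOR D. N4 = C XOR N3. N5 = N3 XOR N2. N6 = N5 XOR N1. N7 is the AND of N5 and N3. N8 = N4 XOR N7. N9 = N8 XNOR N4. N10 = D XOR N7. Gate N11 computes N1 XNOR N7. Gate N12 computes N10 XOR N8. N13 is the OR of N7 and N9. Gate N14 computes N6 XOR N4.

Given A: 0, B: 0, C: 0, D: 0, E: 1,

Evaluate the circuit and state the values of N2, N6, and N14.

N1 = B XNOR A = 0 XNOR 0 = 1
N2 = D XOR E = 0 XOR 1 = 1
N3 = N2 XNOR D = 1 XNOR 0 = 0
N4 = C XOR N3 = 0 XOR 0 = 0
N5 = N3 XOR N2 = 0 XOR 1 = 1
N6 = N5 XOR N1 = 1 XOR 1 = 0
N14 = N6 XOR N4 = 0 XOR 0 = 0

N2 = 1; N6 = 0; N14 = 0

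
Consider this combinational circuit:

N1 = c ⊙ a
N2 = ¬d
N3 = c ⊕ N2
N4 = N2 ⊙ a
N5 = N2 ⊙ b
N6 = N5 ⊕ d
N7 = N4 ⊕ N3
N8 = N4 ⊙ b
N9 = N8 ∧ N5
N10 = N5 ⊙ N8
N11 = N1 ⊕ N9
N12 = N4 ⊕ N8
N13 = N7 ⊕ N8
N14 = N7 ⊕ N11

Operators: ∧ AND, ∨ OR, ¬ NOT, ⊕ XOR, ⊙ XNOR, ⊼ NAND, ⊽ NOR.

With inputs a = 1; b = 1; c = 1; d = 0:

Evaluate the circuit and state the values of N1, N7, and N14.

N1 = c XNOR a = 1 XNOR 1 = 1
N2 = NOT d = NOT 0 = 1
N3 = c XOR N2 = 1 XOR 1 = 0
N4 = N2 XNOR a = 1 XNOR 1 = 1
N5 = N2 XNOR b = 1 XNOR 1 = 1
N7 = N4 XOR N3 = 1 XOR 0 = 1
N8 = N4 XNOR b = 1 XNOR 1 = 1
N9 = N8 AND N5 = 1 AND 1 = 1
N11 = N1 XOR N9 = 1 XOR 1 = 0
N14 = N7 XOR N11 = 1 XOR 0 = 1

N1 = 1, N7 = 1, N14 = 1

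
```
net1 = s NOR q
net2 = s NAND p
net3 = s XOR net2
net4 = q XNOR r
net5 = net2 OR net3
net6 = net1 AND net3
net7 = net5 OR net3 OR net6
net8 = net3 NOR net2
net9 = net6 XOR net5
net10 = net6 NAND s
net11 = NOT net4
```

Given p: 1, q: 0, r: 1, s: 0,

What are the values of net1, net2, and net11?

net1 = s NOR q = 0 NOR 0 = 1
net2 = s NAND p = 0 NAND 1 = 1
net4 = q XNOR r = 0 XNOR 1 = 0
net11 = NOT net4 = NOT 0 = 1

net1 = 1, net2 = 1, net11 = 1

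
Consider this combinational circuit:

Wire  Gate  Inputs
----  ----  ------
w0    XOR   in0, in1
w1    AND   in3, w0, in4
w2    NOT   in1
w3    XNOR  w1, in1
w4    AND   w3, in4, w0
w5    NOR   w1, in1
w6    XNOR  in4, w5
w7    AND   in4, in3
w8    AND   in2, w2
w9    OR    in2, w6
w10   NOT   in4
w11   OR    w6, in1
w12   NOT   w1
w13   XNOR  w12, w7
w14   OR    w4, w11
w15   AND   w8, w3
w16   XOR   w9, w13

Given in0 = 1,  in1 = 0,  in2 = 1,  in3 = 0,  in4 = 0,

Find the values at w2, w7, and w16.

w2 = 1; w7 = 0; w16 = 1

w0 = in0 XOR in1 = 1 XOR 0 = 1
w1 = in3 AND w0 AND in4 = 0 AND 1 AND 0 = 0
w2 = NOT in1 = NOT 0 = 1
w5 = w1 NOR in1 = 0 NOR 0 = 1
w6 = in4 XNOR w5 = 0 XNOR 1 = 0
w7 = in4 AND in3 = 0 AND 0 = 0
w9 = in2 OR w6 = 1 OR 0 = 1
w12 = NOT w1 = NOT 0 = 1
w13 = w12 XNOR w7 = 1 XNOR 0 = 0
w16 = w9 XOR w13 = 1 XOR 0 = 1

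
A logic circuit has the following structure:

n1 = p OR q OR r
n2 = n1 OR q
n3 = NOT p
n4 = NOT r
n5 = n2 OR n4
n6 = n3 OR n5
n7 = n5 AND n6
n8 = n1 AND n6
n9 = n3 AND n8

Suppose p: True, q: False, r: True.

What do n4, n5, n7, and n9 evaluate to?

n4 = False; n5 = True; n7 = True; n9 = False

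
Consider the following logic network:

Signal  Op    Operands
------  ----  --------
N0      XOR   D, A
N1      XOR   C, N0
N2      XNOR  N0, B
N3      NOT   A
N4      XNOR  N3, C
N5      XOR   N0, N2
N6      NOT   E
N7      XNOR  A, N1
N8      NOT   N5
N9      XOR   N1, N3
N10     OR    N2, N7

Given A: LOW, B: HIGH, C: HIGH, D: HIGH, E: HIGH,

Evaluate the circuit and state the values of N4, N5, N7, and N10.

N4 = HIGH; N5 = LOW; N7 = HIGH; N10 = HIGH

N0 = D XOR A = HIGH XOR LOW = HIGH
N1 = C XOR N0 = HIGH XOR HIGH = LOW
N2 = N0 XNOR B = HIGH XNOR HIGH = HIGH
N3 = NOT A = NOT LOW = HIGH
N4 = N3 XNOR C = HIGH XNOR HIGH = HIGH
N5 = N0 XOR N2 = HIGH XOR HIGH = LOW
N7 = A XNOR N1 = LOW XNOR LOW = HIGH
N10 = N2 OR N7 = HIGH OR HIGH = HIGH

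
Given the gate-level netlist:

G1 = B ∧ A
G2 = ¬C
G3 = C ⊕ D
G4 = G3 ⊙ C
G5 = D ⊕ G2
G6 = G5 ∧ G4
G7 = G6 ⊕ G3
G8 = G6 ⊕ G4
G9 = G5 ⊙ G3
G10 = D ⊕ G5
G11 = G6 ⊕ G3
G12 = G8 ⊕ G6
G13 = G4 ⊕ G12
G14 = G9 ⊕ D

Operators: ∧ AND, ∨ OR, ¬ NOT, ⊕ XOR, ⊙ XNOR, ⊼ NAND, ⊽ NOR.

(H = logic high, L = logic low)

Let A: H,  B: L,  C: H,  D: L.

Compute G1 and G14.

G1 = L; G14 = L

G1 = B AND A = L AND H = L
G2 = NOT C = NOT H = L
G3 = C XOR D = H XOR L = H
G5 = D XOR G2 = L XOR L = L
G9 = G5 XNOR G3 = L XNOR H = L
G14 = G9 XOR D = L XOR L = L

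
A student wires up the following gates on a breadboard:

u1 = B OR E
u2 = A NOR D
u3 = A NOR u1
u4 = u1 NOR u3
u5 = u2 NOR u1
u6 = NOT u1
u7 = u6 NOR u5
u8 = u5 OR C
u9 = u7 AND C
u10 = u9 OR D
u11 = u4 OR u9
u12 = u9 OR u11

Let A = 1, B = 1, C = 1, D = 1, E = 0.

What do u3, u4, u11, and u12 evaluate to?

u1 = B OR E = 1 OR 0 = 1
u2 = A NOR D = 1 NOR 1 = 0
u3 = A NOR u1 = 1 NOR 1 = 0
u4 = u1 NOR u3 = 1 NOR 0 = 0
u5 = u2 NOR u1 = 0 NOR 1 = 0
u6 = NOT u1 = NOT 1 = 0
u7 = u6 NOR u5 = 0 NOR 0 = 1
u9 = u7 AND C = 1 AND 1 = 1
u11 = u4 OR u9 = 0 OR 1 = 1
u12 = u9 OR u11 = 1 OR 1 = 1

u3 = 0, u4 = 0, u11 = 1, u12 = 1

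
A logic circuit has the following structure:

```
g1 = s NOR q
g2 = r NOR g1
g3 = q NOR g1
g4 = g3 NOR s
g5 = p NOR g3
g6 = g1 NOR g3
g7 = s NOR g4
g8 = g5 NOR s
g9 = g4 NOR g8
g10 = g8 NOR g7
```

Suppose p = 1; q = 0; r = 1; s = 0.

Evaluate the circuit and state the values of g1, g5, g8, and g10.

g1 = s NOR q = 0 NOR 0 = 1
g3 = q NOR g1 = 0 NOR 1 = 0
g4 = g3 NOR s = 0 NOR 0 = 1
g5 = p NOR g3 = 1 NOR 0 = 0
g7 = s NOR g4 = 0 NOR 1 = 0
g8 = g5 NOR s = 0 NOR 0 = 1
g10 = g8 NOR g7 = 1 NOR 0 = 0

g1 = 1, g5 = 0, g8 = 1, g10 = 0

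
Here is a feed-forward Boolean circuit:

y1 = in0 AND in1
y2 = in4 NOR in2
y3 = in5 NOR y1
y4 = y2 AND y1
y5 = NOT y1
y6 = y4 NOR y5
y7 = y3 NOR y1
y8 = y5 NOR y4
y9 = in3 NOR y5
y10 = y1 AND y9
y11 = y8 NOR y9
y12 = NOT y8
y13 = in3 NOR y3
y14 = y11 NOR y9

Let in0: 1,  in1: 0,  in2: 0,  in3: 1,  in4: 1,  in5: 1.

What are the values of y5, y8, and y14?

y1 = in0 AND in1 = 1 AND 0 = 0
y2 = in4 NOR in2 = 1 NOR 0 = 0
y4 = y2 AND y1 = 0 AND 0 = 0
y5 = NOT y1 = NOT 0 = 1
y8 = y5 NOR y4 = 1 NOR 0 = 0
y9 = in3 NOR y5 = 1 NOR 1 = 0
y11 = y8 NOR y9 = 0 NOR 0 = 1
y14 = y11 NOR y9 = 1 NOR 0 = 0

y5 = 1, y8 = 0, y14 = 0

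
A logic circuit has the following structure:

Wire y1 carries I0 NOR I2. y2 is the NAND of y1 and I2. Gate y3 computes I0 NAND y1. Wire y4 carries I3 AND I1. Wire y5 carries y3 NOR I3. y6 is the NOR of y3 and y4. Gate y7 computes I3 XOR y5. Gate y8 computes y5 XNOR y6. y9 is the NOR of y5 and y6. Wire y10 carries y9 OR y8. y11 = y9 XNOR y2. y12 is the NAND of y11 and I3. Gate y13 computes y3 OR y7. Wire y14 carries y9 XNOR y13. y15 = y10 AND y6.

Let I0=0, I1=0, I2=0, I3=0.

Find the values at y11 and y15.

y1 = I0 NOR I2 = 0 NOR 0 = 1
y2 = y1 NAND I2 = 1 NAND 0 = 1
y3 = I0 NAND y1 = 0 NAND 1 = 1
y4 = I3 AND I1 = 0 AND 0 = 0
y5 = y3 NOR I3 = 1 NOR 0 = 0
y6 = y3 NOR y4 = 1 NOR 0 = 0
y8 = y5 XNOR y6 = 0 XNOR 0 = 1
y9 = y5 NOR y6 = 0 NOR 0 = 1
y10 = y9 OR y8 = 1 OR 1 = 1
y11 = y9 XNOR y2 = 1 XNOR 1 = 1
y15 = y10 AND y6 = 1 AND 0 = 0

y11 = 1  y15 = 0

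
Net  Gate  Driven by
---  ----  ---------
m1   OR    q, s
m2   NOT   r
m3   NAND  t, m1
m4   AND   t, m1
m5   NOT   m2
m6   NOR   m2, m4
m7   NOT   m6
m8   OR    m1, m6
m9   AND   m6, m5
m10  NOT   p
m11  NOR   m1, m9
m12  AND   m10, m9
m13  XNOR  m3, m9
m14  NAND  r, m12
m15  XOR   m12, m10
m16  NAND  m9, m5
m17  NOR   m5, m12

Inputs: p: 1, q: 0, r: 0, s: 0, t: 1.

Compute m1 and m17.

m1 = q OR s = 0 OR 0 = 0
m2 = NOT r = NOT 0 = 1
m4 = t AND m1 = 1 AND 0 = 0
m5 = NOT m2 = NOT 1 = 0
m6 = m2 NOR m4 = 1 NOR 0 = 0
m9 = m6 AND m5 = 0 AND 0 = 0
m10 = NOT p = NOT 1 = 0
m12 = m10 AND m9 = 0 AND 0 = 0
m17 = m5 NOR m12 = 0 NOR 0 = 1

m1 = 0, m17 = 1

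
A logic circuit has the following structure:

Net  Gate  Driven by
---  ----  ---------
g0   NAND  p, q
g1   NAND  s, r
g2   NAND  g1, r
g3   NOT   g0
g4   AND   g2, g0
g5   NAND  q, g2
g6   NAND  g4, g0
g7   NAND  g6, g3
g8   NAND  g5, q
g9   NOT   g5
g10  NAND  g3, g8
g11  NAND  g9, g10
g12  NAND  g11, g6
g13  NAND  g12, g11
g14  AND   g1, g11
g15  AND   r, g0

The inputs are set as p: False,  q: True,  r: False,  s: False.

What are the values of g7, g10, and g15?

g0 = p NAND q = False NAND True = True
g1 = s NAND r = False NAND False = True
g2 = g1 NAND r = True NAND False = True
g3 = NOT g0 = NOT True = False
g4 = g2 AND g0 = True AND True = True
g5 = q NAND g2 = True NAND True = False
g6 = g4 NAND g0 = True NAND True = False
g7 = g6 NAND g3 = False NAND False = True
g8 = g5 NAND q = False NAND True = True
g10 = g3 NAND g8 = False NAND True = True
g15 = r AND g0 = False AND True = False

g7 = True, g10 = True, g15 = False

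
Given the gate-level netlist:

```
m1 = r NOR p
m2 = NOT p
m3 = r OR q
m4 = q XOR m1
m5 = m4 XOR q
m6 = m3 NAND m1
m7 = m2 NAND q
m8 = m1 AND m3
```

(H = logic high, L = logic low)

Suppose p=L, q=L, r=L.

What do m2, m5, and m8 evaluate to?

m2 = H, m5 = H, m8 = L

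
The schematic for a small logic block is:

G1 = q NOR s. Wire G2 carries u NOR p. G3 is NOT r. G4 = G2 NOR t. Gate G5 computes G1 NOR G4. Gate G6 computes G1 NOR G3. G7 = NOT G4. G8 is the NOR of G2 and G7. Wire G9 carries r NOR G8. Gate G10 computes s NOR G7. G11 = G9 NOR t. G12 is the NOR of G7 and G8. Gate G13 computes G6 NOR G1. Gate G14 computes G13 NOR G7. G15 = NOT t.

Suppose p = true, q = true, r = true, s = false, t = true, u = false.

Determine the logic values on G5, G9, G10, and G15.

G1 = q NOR s = true NOR false = false
G2 = u NOR p = false NOR true = false
G4 = G2 NOR t = false NOR true = false
G5 = G1 NOR G4 = false NOR false = true
G7 = NOT G4 = NOT false = true
G8 = G2 NOR G7 = false NOR true = false
G9 = r NOR G8 = true NOR false = false
G10 = s NOR G7 = false NOR true = false
G15 = NOT t = NOT true = false

G5 = true, G9 = false, G10 = false, G15 = false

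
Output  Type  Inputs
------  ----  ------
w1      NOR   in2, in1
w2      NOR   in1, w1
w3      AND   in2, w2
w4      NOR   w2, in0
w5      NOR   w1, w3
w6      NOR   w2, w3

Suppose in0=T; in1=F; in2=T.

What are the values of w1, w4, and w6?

w1 = in2 NOR in1 = T NOR F = F
w2 = in1 NOR w1 = F NOR F = T
w3 = in2 AND w2 = T AND T = T
w4 = w2 NOR in0 = T NOR T = F
w6 = w2 NOR w3 = T NOR T = F

w1 = F; w4 = F; w6 = F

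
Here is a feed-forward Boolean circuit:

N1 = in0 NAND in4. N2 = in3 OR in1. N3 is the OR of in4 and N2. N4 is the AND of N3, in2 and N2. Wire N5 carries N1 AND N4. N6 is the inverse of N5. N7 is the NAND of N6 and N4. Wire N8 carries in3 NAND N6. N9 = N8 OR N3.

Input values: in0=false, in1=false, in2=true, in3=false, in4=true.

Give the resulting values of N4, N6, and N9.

N4 = false; N6 = true; N9 = true

N1 = in0 NAND in4 = false NAND true = true
N2 = in3 OR in1 = false OR false = false
N3 = in4 OR N2 = true OR false = true
N4 = N3 AND in2 AND N2 = true AND true AND false = false
N5 = N1 AND N4 = true AND false = false
N6 = NOT N5 = NOT false = true
N8 = in3 NAND N6 = false NAND true = true
N9 = N8 OR N3 = true OR true = true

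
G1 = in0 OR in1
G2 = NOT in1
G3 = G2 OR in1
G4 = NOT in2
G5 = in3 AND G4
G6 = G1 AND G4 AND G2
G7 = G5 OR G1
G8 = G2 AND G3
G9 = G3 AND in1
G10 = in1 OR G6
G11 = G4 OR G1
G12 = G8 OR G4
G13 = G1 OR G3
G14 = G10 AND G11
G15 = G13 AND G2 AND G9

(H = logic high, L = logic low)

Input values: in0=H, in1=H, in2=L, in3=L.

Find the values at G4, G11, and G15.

G4 = H  G11 = H  G15 = L

G1 = in0 OR in1 = H OR H = H
G2 = NOT in1 = NOT H = L
G3 = G2 OR in1 = L OR H = H
G4 = NOT in2 = NOT L = H
G9 = G3 AND in1 = H AND H = H
G11 = G4 OR G1 = H OR H = H
G13 = G1 OR G3 = H OR H = H
G15 = G13 AND G2 AND G9 = H AND L AND H = L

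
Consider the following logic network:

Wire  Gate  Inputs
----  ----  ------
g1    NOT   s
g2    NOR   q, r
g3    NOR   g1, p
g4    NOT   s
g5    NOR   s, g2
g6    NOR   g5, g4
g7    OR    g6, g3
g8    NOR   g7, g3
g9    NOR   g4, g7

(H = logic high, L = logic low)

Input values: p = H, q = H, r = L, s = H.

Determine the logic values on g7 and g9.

g7 = H, g9 = L

g1 = NOT s = NOT H = L
g2 = q NOR r = H NOR L = L
g3 = g1 NOR p = L NOR H = L
g4 = NOT s = NOT H = L
g5 = s NOR g2 = H NOR L = L
g6 = g5 NOR g4 = L NOR L = H
g7 = g6 OR g3 = H OR L = H
g9 = g4 NOR g7 = L NOR H = L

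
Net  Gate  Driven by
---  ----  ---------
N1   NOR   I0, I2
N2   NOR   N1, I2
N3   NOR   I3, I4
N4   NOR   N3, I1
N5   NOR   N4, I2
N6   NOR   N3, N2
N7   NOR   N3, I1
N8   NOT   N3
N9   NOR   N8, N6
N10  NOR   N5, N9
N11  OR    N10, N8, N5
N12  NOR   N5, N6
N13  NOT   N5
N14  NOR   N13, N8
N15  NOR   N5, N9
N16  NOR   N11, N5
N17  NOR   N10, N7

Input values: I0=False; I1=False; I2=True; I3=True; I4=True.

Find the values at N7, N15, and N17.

N7 = True, N15 = True, N17 = False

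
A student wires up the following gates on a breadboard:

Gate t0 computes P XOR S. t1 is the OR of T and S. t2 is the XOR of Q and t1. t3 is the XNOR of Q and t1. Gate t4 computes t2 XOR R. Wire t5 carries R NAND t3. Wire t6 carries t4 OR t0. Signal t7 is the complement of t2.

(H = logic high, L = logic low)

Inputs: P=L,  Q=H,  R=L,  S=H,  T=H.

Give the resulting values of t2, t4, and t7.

t1 = T OR S = H OR H = H
t2 = Q XOR t1 = H XOR H = L
t4 = t2 XOR R = L XOR L = L
t7 = NOT t2 = NOT L = H

t2 = L, t4 = L, t7 = H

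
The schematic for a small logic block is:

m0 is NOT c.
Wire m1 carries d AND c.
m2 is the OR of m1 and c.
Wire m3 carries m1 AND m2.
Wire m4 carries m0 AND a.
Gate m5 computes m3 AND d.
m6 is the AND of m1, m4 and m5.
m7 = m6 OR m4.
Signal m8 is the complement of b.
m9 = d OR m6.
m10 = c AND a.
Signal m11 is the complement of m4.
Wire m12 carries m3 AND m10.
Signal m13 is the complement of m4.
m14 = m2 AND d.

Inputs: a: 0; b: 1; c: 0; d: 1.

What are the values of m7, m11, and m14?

m0 = NOT c = NOT 0 = 1
m1 = d AND c = 1 AND 0 = 0
m2 = m1 OR c = 0 OR 0 = 0
m3 = m1 AND m2 = 0 AND 0 = 0
m4 = m0 AND a = 1 AND 0 = 0
m5 = m3 AND d = 0 AND 1 = 0
m6 = m1 AND m4 AND m5 = 0 AND 0 AND 0 = 0
m7 = m6 OR m4 = 0 OR 0 = 0
m11 = NOT m4 = NOT 0 = 1
m14 = m2 AND d = 0 AND 1 = 0

m7 = 0, m11 = 1, m14 = 0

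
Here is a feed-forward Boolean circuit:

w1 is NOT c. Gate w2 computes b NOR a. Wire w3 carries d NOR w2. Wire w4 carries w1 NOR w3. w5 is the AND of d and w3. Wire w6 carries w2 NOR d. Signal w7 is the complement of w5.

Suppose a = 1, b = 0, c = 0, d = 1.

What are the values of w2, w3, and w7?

w2 = b NOR a = 0 NOR 1 = 0
w3 = d NOR w2 = 1 NOR 0 = 0
w5 = d AND w3 = 1 AND 0 = 0
w7 = NOT w5 = NOT 0 = 1

w2 = 0, w3 = 0, w7 = 1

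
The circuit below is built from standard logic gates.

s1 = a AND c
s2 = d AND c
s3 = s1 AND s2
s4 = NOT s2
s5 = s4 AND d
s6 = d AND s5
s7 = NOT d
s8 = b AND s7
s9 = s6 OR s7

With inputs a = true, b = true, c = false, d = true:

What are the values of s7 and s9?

s7 = false, s9 = true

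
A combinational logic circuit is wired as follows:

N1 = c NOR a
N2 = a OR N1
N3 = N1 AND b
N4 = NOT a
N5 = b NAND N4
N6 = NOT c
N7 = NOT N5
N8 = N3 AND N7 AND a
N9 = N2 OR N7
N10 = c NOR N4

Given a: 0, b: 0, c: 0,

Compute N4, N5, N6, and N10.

N4 = NOT a = NOT 0 = 1
N5 = b NAND N4 = 0 NAND 1 = 1
N6 = NOT c = NOT 0 = 1
N10 = c NOR N4 = 0 NOR 1 = 0

N4 = 1, N5 = 1, N6 = 1, N10 = 0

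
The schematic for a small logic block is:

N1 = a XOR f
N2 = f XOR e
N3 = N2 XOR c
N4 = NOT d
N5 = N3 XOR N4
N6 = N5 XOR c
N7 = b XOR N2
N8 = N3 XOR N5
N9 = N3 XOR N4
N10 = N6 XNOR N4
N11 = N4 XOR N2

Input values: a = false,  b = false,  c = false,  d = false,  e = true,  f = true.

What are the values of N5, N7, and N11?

N5 = true; N7 = false; N11 = true

N2 = f XOR e = true XOR true = false
N3 = N2 XOR c = false XOR false = false
N4 = NOT d = NOT false = true
N5 = N3 XOR N4 = false XOR true = true
N7 = b XOR N2 = false XOR false = false
N11 = N4 XOR N2 = true XOR false = true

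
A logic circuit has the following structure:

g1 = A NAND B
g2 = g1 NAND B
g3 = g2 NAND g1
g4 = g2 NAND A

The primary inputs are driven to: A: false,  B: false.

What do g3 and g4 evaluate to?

g3 = false, g4 = true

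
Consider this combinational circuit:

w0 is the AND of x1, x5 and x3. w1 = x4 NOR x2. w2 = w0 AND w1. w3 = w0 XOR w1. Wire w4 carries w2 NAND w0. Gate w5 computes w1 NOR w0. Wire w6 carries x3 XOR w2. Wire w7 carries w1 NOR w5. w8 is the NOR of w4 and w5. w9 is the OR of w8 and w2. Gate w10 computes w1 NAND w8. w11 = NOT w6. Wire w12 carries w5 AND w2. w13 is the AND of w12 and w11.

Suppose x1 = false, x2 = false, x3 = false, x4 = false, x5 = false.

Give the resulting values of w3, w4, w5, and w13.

w3 = true, w4 = true, w5 = false, w13 = false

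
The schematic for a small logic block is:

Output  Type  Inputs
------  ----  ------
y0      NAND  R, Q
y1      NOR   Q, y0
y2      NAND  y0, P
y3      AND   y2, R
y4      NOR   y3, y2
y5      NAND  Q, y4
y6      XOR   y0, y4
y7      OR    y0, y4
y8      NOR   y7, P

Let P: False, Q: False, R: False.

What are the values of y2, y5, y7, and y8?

y2 = True  y5 = True  y7 = True  y8 = False

y0 = R NAND Q = False NAND False = True
y2 = y0 NAND P = True NAND False = True
y3 = y2 AND R = True AND False = False
y4 = y3 NOR y2 = False NOR True = False
y5 = Q NAND y4 = False NAND False = True
y7 = y0 OR y4 = True OR False = True
y8 = y7 NOR P = True NOR False = False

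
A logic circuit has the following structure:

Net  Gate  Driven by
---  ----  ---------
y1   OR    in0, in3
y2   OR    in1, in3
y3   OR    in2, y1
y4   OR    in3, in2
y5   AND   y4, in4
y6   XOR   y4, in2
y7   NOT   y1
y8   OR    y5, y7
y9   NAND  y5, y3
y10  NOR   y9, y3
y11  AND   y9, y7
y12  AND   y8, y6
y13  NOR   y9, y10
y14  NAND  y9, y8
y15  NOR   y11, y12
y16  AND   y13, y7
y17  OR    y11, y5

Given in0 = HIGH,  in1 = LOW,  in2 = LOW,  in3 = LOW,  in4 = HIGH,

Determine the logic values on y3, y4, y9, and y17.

y1 = in0 OR in3 = HIGH OR LOW = HIGH
y3 = in2 OR y1 = LOW OR HIGH = HIGH
y4 = in3 OR in2 = LOW OR LOW = LOW
y5 = y4 AND in4 = LOW AND HIGH = LOW
y7 = NOT y1 = NOT HIGH = LOW
y9 = y5 NAND y3 = LOW NAND HIGH = HIGH
y11 = y9 AND y7 = HIGH AND LOW = LOW
y17 = y11 OR y5 = LOW OR LOW = LOW

y3 = HIGH, y4 = LOW, y9 = HIGH, y17 = LOW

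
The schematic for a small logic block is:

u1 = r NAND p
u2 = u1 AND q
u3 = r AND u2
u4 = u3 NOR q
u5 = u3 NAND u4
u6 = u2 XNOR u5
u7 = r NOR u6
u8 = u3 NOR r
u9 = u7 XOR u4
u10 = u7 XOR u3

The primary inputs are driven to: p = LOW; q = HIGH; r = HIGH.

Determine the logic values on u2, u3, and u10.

u1 = r NAND p = HIGH NAND LOW = HIGH
u2 = u1 AND q = HIGH AND HIGH = HIGH
u3 = r AND u2 = HIGH AND HIGH = HIGH
u4 = u3 NOR q = HIGH NOR HIGH = LOW
u5 = u3 NAND u4 = HIGH NAND LOW = HIGH
u6 = u2 XNOR u5 = HIGH XNOR HIGH = HIGH
u7 = r NOR u6 = HIGH NOR HIGH = LOW
u10 = u7 XOR u3 = LOW XOR HIGH = HIGH

u2 = HIGH  u3 = HIGH  u10 = HIGH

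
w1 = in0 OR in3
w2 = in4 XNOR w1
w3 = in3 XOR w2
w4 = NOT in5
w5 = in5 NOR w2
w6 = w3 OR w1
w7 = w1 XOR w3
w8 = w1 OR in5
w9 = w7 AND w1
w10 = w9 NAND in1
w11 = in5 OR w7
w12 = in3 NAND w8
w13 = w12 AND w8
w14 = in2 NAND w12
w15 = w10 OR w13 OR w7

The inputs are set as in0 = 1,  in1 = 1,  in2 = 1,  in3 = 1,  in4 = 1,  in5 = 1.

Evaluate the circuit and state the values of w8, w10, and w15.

w1 = in0 OR in3 = 1 OR 1 = 1
w2 = in4 XNOR w1 = 1 XNOR 1 = 1
w3 = in3 XOR w2 = 1 XOR 1 = 0
w7 = w1 XOR w3 = 1 XOR 0 = 1
w8 = w1 OR in5 = 1 OR 1 = 1
w9 = w7 AND w1 = 1 AND 1 = 1
w10 = w9 NAND in1 = 1 NAND 1 = 0
w12 = in3 NAND w8 = 1 NAND 1 = 0
w13 = w12 AND w8 = 0 AND 1 = 0
w15 = w10 OR w13 OR w7 = 0 OR 0 OR 1 = 1

w8 = 1, w10 = 0, w15 = 1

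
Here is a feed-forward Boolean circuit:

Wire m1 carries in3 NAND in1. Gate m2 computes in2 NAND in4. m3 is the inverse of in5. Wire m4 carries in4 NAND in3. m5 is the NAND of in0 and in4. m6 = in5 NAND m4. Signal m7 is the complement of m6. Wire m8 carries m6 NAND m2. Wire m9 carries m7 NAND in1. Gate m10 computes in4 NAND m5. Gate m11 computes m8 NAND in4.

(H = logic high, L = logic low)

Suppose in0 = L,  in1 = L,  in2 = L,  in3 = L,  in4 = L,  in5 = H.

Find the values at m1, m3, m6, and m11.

m1 = H  m3 = L  m6 = L  m11 = H

m1 = in3 NAND in1 = L NAND L = H
m2 = in2 NAND in4 = L NAND L = H
m3 = NOT in5 = NOT H = L
m4 = in4 NAND in3 = L NAND L = H
m6 = in5 NAND m4 = H NAND H = L
m8 = m6 NAND m2 = L NAND H = H
m11 = m8 NAND in4 = H NAND L = H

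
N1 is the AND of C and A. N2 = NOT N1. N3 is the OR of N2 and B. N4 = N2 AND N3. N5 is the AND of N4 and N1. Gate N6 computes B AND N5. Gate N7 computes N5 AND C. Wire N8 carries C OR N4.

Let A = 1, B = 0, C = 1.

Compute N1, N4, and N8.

N1 = C AND A = 1 AND 1 = 1
N2 = NOT N1 = NOT 1 = 0
N3 = N2 OR B = 0 OR 0 = 0
N4 = N2 AND N3 = 0 AND 0 = 0
N8 = C OR N4 = 1 OR 0 = 1

N1 = 1  N4 = 0  N8 = 1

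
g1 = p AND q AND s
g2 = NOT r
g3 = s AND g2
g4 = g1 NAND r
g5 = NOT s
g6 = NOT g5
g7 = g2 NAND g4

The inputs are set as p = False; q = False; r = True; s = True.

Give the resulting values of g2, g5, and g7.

g2 = False  g5 = False  g7 = True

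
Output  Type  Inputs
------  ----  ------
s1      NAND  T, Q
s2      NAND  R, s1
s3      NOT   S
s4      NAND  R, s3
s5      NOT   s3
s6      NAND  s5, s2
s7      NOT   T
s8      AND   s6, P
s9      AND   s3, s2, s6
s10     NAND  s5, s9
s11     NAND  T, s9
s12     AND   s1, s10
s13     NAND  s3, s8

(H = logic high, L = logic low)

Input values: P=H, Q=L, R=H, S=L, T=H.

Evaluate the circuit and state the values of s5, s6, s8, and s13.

s1 = T NAND Q = H NAND L = H
s2 = R NAND s1 = H NAND H = L
s3 = NOT S = NOT L = H
s5 = NOT s3 = NOT H = L
s6 = s5 NAND s2 = L NAND L = H
s8 = s6 AND P = H AND H = H
s13 = s3 NAND s8 = H NAND H = L

s5 = L, s6 = H, s8 = H, s13 = L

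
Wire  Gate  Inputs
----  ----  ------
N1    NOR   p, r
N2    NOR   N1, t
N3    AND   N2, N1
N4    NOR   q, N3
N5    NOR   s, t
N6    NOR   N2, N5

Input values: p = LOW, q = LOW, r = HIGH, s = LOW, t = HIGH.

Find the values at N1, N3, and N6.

N1 = p NOR r = LOW NOR HIGH = LOW
N2 = N1 NOR t = LOW NOR HIGH = LOW
N3 = N2 AND N1 = LOW AND LOW = LOW
N5 = s NOR t = LOW NOR HIGH = LOW
N6 = N2 NOR N5 = LOW NOR LOW = HIGH

N1 = LOW  N3 = LOW  N6 = HIGH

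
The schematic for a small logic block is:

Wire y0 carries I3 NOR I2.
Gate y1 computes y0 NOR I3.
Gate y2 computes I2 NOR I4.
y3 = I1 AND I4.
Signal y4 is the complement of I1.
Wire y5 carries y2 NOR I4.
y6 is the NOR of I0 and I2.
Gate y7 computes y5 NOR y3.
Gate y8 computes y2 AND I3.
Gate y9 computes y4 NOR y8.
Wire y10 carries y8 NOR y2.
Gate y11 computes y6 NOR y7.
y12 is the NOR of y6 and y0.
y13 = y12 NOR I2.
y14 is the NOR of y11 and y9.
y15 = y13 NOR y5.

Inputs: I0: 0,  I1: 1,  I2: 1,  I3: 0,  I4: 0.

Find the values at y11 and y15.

y0 = I3 NOR I2 = 0 NOR 1 = 0
y2 = I2 NOR I4 = 1 NOR 0 = 0
y3 = I1 AND I4 = 1 AND 0 = 0
y5 = y2 NOR I4 = 0 NOR 0 = 1
y6 = I0 NOR I2 = 0 NOR 1 = 0
y7 = y5 NOR y3 = 1 NOR 0 = 0
y11 = y6 NOR y7 = 0 NOR 0 = 1
y12 = y6 NOR y0 = 0 NOR 0 = 1
y13 = y12 NOR I2 = 1 NOR 1 = 0
y15 = y13 NOR y5 = 0 NOR 1 = 0

y11 = 1, y15 = 0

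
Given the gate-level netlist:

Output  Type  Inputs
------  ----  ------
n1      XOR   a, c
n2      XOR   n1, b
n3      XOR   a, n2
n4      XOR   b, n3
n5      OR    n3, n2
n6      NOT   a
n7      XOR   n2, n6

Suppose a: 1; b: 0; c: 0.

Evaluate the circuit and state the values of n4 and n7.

n4 = 0; n7 = 1

n1 = a XOR c = 1 XOR 0 = 1
n2 = n1 XOR b = 1 XOR 0 = 1
n3 = a XOR n2 = 1 XOR 1 = 0
n4 = b XOR n3 = 0 XOR 0 = 0
n6 = NOT a = NOT 1 = 0
n7 = n2 XOR n6 = 1 XOR 0 = 1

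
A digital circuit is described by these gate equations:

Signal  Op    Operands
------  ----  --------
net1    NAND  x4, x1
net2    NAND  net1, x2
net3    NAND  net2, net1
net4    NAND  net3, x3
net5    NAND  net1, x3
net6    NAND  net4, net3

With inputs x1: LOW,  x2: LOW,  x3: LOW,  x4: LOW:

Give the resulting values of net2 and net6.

net2 = HIGH; net6 = HIGH

net1 = x4 NAND x1 = LOW NAND LOW = HIGH
net2 = net1 NAND x2 = HIGH NAND LOW = HIGH
net3 = net2 NAND net1 = HIGH NAND HIGH = LOW
net4 = net3 NAND x3 = LOW NAND LOW = HIGH
net6 = net4 NAND net3 = HIGH NAND LOW = HIGH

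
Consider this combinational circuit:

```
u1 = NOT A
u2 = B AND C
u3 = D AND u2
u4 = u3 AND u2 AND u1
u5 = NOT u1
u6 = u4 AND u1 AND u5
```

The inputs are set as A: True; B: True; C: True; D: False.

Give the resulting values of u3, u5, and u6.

u3 = False; u5 = True; u6 = False

u1 = NOT A = NOT True = False
u2 = B AND C = True AND True = True
u3 = D AND u2 = False AND True = False
u4 = u3 AND u2 AND u1 = False AND True AND False = False
u5 = NOT u1 = NOT False = True
u6 = u4 AND u1 AND u5 = False AND False AND True = False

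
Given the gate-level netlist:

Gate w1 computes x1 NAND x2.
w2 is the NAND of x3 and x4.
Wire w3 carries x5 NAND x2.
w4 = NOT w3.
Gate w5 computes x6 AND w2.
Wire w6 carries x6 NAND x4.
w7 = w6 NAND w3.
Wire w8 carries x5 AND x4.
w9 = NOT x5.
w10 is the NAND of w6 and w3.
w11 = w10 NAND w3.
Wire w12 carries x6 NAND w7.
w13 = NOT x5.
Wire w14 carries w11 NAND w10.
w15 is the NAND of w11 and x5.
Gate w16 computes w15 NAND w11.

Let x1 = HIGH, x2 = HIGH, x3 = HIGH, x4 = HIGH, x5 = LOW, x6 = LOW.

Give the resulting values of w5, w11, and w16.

w2 = x3 NAND x4 = HIGH NAND HIGH = LOW
w3 = x5 NAND x2 = LOW NAND HIGH = HIGH
w5 = x6 AND w2 = LOW AND LOW = LOW
w6 = x6 NAND x4 = LOW NAND HIGH = HIGH
w10 = w6 NAND w3 = HIGH NAND HIGH = LOW
w11 = w10 NAND w3 = LOW NAND HIGH = HIGH
w15 = w11 NAND x5 = HIGH NAND LOW = HIGH
w16 = w15 NAND w11 = HIGH NAND HIGH = LOW

w5 = LOW  w11 = HIGH  w16 = LOW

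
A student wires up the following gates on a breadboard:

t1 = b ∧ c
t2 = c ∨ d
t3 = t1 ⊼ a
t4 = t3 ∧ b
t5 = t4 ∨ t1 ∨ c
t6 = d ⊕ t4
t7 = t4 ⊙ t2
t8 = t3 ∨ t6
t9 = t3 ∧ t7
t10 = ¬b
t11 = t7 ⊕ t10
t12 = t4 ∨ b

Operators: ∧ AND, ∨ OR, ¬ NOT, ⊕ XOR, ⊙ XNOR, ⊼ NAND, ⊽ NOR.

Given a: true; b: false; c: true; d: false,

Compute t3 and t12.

t3 = true, t12 = false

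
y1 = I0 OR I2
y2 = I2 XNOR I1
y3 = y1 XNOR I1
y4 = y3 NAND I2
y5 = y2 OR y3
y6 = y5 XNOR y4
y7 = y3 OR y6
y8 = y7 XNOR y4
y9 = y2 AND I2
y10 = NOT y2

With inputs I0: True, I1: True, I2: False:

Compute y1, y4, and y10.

y1 = True, y4 = True, y10 = True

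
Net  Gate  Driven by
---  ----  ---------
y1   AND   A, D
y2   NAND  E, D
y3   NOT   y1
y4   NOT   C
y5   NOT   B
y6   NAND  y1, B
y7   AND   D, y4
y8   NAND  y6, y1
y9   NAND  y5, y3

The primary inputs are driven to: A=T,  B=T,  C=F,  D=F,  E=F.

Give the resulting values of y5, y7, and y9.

y5 = F; y7 = F; y9 = T

y1 = A AND D = T AND F = F
y3 = NOT y1 = NOT F = T
y4 = NOT C = NOT F = T
y5 = NOT B = NOT T = F
y7 = D AND y4 = F AND T = F
y9 = y5 NAND y3 = F NAND T = T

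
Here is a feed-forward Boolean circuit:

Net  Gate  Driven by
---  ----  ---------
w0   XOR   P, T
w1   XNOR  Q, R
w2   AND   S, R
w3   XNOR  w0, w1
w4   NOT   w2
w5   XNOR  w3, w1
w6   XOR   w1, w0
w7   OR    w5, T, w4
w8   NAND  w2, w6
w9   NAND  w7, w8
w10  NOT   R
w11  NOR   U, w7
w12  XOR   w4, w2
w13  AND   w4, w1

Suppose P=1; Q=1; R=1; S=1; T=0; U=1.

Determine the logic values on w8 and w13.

w8 = 1, w13 = 0

w0 = P XOR T = 1 XOR 0 = 1
w1 = Q XNOR R = 1 XNOR 1 = 1
w2 = S AND R = 1 AND 1 = 1
w4 = NOT w2 = NOT 1 = 0
w6 = w1 XOR w0 = 1 XOR 1 = 0
w8 = w2 NAND w6 = 1 NAND 0 = 1
w13 = w4 AND w1 = 0 AND 1 = 0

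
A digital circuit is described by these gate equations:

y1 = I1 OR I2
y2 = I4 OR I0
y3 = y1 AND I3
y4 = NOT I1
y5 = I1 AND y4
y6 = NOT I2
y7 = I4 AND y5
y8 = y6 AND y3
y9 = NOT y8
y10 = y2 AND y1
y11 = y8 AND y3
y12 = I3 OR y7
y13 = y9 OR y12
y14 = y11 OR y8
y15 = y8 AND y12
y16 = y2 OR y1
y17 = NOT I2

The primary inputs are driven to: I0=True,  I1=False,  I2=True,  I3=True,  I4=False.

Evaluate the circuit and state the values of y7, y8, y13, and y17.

y7 = False  y8 = False  y13 = True  y17 = False

y1 = I1 OR I2 = False OR True = True
y3 = y1 AND I3 = True AND True = True
y4 = NOT I1 = NOT False = True
y5 = I1 AND y4 = False AND True = False
y6 = NOT I2 = NOT True = False
y7 = I4 AND y5 = False AND False = False
y8 = y6 AND y3 = False AND True = False
y9 = NOT y8 = NOT False = True
y12 = I3 OR y7 = True OR False = True
y13 = y9 OR y12 = True OR True = True
y17 = NOT I2 = NOT True = False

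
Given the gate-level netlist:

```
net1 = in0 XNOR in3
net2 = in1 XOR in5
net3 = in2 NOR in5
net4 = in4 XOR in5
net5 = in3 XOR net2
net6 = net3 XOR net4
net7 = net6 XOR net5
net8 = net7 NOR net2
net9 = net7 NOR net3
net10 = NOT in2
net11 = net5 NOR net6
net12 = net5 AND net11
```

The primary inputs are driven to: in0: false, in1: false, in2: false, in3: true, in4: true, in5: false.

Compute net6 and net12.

net2 = in1 XOR in5 = false XOR false = false
net3 = in2 NOR in5 = false NOR false = true
net4 = in4 XOR in5 = true XOR false = true
net5 = in3 XOR net2 = true XOR false = true
net6 = net3 XOR net4 = true XOR true = false
net11 = net5 NOR net6 = true NOR false = false
net12 = net5 AND net11 = true AND false = false

net6 = false  net12 = false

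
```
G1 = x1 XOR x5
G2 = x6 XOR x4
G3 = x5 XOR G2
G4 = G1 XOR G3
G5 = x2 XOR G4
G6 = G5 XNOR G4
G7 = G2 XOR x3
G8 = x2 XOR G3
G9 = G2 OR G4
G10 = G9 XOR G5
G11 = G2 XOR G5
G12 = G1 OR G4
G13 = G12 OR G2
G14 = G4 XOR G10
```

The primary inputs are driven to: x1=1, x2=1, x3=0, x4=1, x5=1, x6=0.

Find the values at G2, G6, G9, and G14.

G1 = x1 XOR x5 = 1 XOR 1 = 0
G2 = x6 XOR x4 = 0 XOR 1 = 1
G3 = x5 XOR G2 = 1 XOR 1 = 0
G4 = G1 XOR G3 = 0 XOR 0 = 0
G5 = x2 XOR G4 = 1 XOR 0 = 1
G6 = G5 XNOR G4 = 1 XNOR 0 = 0
G9 = G2 OR G4 = 1 OR 0 = 1
G10 = G9 XOR G5 = 1 XOR 1 = 0
G14 = G4 XOR G10 = 0 XOR 0 = 0

G2 = 1; G6 = 0; G9 = 1; G14 = 0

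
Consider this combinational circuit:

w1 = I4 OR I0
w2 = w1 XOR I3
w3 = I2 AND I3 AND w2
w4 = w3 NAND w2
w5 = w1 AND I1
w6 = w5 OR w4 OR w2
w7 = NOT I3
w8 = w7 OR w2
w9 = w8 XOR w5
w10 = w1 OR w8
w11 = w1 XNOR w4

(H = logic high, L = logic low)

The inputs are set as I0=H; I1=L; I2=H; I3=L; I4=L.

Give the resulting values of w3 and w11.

w3 = L  w11 = H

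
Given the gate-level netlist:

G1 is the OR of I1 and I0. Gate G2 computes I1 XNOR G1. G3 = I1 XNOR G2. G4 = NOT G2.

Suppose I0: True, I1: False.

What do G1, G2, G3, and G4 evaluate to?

G1 = I1 OR I0 = False OR True = True
G2 = I1 XNOR G1 = False XNOR True = False
G3 = I1 XNOR G2 = False XNOR False = True
G4 = NOT G2 = NOT False = True

G1 = True, G2 = False, G3 = True, G4 = True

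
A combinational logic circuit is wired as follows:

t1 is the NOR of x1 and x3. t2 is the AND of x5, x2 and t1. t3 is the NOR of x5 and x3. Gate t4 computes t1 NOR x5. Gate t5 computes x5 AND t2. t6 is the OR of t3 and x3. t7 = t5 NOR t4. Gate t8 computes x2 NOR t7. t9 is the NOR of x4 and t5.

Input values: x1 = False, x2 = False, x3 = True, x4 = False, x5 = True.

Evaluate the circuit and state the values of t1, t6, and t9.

t1 = False; t6 = True; t9 = True

t1 = x1 NOR x3 = False NOR True = False
t2 = x5 AND x2 AND t1 = True AND False AND False = False
t3 = x5 NOR x3 = True NOR True = False
t5 = x5 AND t2 = True AND False = False
t6 = t3 OR x3 = False OR True = True
t9 = x4 NOR t5 = False NOR False = True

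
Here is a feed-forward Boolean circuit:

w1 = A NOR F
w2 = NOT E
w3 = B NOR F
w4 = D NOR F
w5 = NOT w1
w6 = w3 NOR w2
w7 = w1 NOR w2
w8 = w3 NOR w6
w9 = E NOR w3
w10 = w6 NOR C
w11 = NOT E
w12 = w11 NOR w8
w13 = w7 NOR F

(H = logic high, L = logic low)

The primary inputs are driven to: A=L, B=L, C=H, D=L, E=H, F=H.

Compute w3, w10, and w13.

w3 = L, w10 = L, w13 = L

w1 = A NOR F = L NOR H = L
w2 = NOT E = NOT H = L
w3 = B NOR F = L NOR H = L
w6 = w3 NOR w2 = L NOR L = H
w7 = w1 NOR w2 = L NOR L = H
w10 = w6 NOR C = H NOR H = L
w13 = w7 NOR F = H NOR H = L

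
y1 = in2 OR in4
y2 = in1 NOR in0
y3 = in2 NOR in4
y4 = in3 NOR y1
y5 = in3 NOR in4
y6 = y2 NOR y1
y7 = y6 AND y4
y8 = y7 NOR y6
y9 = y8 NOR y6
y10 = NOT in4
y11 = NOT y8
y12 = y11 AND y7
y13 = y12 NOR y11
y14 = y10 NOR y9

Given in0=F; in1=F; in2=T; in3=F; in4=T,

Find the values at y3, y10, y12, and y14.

y3 = F; y10 = F; y12 = F; y14 = T

y1 = in2 OR in4 = T OR T = T
y2 = in1 NOR in0 = F NOR F = T
y3 = in2 NOR in4 = T NOR T = F
y4 = in3 NOR y1 = F NOR T = F
y6 = y2 NOR y1 = T NOR T = F
y7 = y6 AND y4 = F AND F = F
y8 = y7 NOR y6 = F NOR F = T
y9 = y8 NOR y6 = T NOR F = F
y10 = NOT in4 = NOT T = F
y11 = NOT y8 = NOT T = F
y12 = y11 AND y7 = F AND F = F
y14 = y10 NOR y9 = F NOR F = T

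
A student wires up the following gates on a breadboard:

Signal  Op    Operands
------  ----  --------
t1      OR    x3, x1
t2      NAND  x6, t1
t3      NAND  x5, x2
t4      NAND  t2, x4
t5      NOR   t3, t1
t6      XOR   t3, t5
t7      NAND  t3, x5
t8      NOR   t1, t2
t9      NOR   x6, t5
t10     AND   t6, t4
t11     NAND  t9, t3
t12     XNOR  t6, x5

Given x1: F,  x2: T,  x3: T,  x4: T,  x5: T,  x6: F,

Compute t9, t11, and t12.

t9 = T; t11 = T; t12 = F

t1 = x3 OR x1 = T OR F = T
t3 = x5 NAND x2 = T NAND T = F
t5 = t3 NOR t1 = F NOR T = F
t6 = t3 XOR t5 = F XOR F = F
t9 = x6 NOR t5 = F NOR F = T
t11 = t9 NAND t3 = T NAND F = T
t12 = t6 XNOR x5 = F XNOR T = F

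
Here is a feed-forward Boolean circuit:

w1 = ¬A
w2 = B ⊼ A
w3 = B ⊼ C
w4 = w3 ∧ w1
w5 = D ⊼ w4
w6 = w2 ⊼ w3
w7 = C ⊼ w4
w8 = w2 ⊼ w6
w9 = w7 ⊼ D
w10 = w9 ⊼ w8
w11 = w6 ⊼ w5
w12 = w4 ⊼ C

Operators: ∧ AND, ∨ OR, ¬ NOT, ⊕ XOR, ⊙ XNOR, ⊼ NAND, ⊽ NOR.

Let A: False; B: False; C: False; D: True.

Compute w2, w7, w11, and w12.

w1 = NOT A = NOT False = True
w2 = B NAND A = False NAND False = True
w3 = B NAND C = False NAND False = True
w4 = w3 AND w1 = True AND True = True
w5 = D NAND w4 = True NAND True = False
w6 = w2 NAND w3 = True NAND True = False
w7 = C NAND w4 = False NAND True = True
w11 = w6 NAND w5 = False NAND False = True
w12 = w4 NAND C = True NAND False = True

w2 = True, w7 = True, w11 = True, w12 = True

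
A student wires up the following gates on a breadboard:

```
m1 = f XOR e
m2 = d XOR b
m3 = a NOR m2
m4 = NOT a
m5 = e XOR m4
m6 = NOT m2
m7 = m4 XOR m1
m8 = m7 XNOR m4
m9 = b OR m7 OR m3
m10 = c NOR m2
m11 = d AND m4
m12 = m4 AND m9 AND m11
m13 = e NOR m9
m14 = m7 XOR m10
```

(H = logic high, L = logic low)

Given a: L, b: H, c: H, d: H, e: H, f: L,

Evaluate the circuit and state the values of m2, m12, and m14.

m1 = f XOR e = L XOR H = H
m2 = d XOR b = H XOR H = L
m3 = a NOR m2 = L NOR L = H
m4 = NOT a = NOT L = H
m7 = m4 XOR m1 = H XOR H = L
m9 = b OR m7 OR m3 = H OR L OR H = H
m10 = c NOR m2 = H NOR L = L
m11 = d AND m4 = H AND H = H
m12 = m4 AND m9 AND m11 = H AND H AND H = H
m14 = m7 XOR m10 = L XOR L = L

m2 = L; m12 = H; m14 = L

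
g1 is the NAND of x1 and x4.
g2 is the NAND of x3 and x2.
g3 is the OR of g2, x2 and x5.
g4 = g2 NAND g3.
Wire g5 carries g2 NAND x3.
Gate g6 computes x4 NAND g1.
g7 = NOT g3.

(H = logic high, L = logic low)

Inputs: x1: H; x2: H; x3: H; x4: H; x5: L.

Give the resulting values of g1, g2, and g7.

g1 = x1 NAND x4 = H NAND H = L
g2 = x3 NAND x2 = H NAND H = L
g3 = g2 OR x2 OR x5 = L OR H OR L = H
g7 = NOT g3 = NOT H = L

g1 = L  g2 = L  g7 = L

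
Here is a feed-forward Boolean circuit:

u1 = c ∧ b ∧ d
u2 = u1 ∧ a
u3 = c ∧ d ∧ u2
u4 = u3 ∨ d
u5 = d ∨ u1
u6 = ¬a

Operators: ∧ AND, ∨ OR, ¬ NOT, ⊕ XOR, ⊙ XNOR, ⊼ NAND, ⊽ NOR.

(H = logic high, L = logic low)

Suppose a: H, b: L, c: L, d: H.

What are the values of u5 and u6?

u5 = H, u6 = L

u1 = c AND b AND d = L AND L AND H = L
u5 = d OR u1 = H OR L = H
u6 = NOT a = NOT H = L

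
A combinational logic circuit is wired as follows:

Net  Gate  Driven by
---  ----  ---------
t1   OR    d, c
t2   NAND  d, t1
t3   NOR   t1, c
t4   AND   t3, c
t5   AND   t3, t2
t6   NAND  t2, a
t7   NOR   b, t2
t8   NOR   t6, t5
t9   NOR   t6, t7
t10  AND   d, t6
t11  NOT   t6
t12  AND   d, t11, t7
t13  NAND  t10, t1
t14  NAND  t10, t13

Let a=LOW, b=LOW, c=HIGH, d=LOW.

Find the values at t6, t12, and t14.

t1 = d OR c = LOW OR HIGH = HIGH
t2 = d NAND t1 = LOW NAND HIGH = HIGH
t6 = t2 NAND a = HIGH NAND LOW = HIGH
t7 = b NOR t2 = LOW NOR HIGH = LOW
t10 = d AND t6 = LOW AND HIGH = LOW
t11 = NOT t6 = NOT HIGH = LOW
t12 = d AND t11 AND t7 = LOW AND LOW AND LOW = LOW
t13 = t10 NAND t1 = LOW NAND HIGH = HIGH
t14 = t10 NAND t13 = LOW NAND HIGH = HIGH

t6 = HIGH, t12 = LOW, t14 = HIGH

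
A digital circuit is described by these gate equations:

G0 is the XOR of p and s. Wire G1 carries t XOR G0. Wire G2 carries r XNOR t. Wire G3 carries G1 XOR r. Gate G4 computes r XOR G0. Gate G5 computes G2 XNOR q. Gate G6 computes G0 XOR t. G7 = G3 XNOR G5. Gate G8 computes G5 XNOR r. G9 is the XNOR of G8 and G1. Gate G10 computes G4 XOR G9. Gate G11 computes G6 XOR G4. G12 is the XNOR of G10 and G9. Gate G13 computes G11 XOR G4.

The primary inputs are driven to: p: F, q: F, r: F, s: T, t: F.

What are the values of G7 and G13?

G0 = p XOR s = F XOR T = T
G1 = t XOR G0 = F XOR T = T
G2 = r XNOR t = F XNOR F = T
G3 = G1 XOR r = T XOR F = T
G4 = r XOR G0 = F XOR T = T
G5 = G2 XNOR q = T XNOR F = F
G6 = G0 XOR t = T XOR F = T
G7 = G3 XNOR G5 = T XNOR F = F
G11 = G6 XOR G4 = T XOR T = F
G13 = G11 XOR G4 = F XOR T = T

G7 = F, G13 = T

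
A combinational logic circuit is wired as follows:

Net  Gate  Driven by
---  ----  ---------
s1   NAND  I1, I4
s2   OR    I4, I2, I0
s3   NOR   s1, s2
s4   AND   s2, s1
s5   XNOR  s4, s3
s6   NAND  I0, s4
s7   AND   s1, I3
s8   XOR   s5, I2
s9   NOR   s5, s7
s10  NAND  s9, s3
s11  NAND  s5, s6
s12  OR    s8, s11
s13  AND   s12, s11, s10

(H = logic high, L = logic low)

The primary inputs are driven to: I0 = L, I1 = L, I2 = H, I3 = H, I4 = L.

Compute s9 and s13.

s1 = I1 NAND I4 = L NAND L = H
s2 = I4 OR I2 OR I0 = L OR H OR L = H
s3 = s1 NOR s2 = H NOR H = L
s4 = s2 AND s1 = H AND H = H
s5 = s4 XNOR s3 = H XNOR L = L
s6 = I0 NAND s4 = L NAND H = H
s7 = s1 AND I3 = H AND H = H
s8 = s5 XOR I2 = L XOR H = H
s9 = s5 NOR s7 = L NOR H = L
s10 = s9 NAND s3 = L NAND L = H
s11 = s5 NAND s6 = L NAND H = H
s12 = s8 OR s11 = H OR H = H
s13 = s12 AND s11 AND s10 = H AND H AND H = H

s9 = L, s13 = H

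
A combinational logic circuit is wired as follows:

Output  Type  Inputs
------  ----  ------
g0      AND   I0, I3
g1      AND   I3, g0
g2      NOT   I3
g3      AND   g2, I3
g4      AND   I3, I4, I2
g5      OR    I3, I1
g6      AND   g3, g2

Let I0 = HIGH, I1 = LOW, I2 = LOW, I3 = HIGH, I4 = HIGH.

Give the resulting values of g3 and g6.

g2 = NOT I3 = NOT HIGH = LOW
g3 = g2 AND I3 = LOW AND HIGH = LOW
g6 = g3 AND g2 = LOW AND LOW = LOW

g3 = LOW, g6 = LOW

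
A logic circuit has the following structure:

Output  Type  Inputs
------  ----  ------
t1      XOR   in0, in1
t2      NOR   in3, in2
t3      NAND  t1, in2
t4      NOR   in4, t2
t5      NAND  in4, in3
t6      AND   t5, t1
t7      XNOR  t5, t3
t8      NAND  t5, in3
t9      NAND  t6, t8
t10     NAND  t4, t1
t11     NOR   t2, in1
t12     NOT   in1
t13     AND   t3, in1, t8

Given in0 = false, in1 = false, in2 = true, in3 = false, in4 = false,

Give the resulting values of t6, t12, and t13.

t6 = false; t12 = true; t13 = false

t1 = in0 XOR in1 = false XOR false = false
t3 = t1 NAND in2 = false NAND true = true
t5 = in4 NAND in3 = false NAND false = true
t6 = t5 AND t1 = true AND false = false
t8 = t5 NAND in3 = true NAND false = true
t12 = NOT in1 = NOT false = true
t13 = t3 AND in1 AND t8 = true AND false AND true = false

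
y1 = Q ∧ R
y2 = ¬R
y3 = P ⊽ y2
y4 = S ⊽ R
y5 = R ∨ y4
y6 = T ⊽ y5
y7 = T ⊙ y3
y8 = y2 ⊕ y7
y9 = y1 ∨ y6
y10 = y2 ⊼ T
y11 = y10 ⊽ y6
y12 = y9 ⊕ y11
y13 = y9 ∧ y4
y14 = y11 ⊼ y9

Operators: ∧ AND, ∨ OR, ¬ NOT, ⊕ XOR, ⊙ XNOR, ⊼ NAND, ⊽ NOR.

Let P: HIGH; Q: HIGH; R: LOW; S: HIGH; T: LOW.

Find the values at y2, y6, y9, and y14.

y2 = HIGH, y6 = HIGH, y9 = HIGH, y14 = HIGH

y1 = Q AND R = HIGH AND LOW = LOW
y2 = NOT R = NOT LOW = HIGH
y4 = S NOR R = HIGH NOR LOW = LOW
y5 = R OR y4 = LOW OR LOW = LOW
y6 = T NOR y5 = LOW NOR LOW = HIGH
y9 = y1 OR y6 = LOW OR HIGH = HIGH
y10 = y2 NAND T = HIGH NAND LOW = HIGH
y11 = y10 NOR y6 = HIGH NOR HIGH = LOW
y14 = y11 NAND y9 = LOW NAND HIGH = HIGH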